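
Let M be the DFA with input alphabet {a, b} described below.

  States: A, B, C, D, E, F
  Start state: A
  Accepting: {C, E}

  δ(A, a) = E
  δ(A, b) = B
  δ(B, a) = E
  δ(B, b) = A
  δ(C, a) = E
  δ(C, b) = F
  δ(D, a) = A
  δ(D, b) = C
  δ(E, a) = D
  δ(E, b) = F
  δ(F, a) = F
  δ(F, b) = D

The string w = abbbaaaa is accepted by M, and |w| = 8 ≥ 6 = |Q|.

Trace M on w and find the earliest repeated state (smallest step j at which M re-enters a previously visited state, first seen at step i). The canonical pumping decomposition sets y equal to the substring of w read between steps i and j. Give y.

bbba

State sequence: A -a-> E -b-> F -b-> D -b-> C -a-> E -a-> D -a-> A -a-> E
First repeat at step 5: E was already visited.

So i = 1, j = 5, giving x = w[0:1] = a, y = w[1:5] = bbba, z = w[5:8] = aaa.
Check: |xy| = 5 ≤ 6 and |y| = 4 ≥ 1. Reading y takes M from E back to E, so every xyⁱz is accepted.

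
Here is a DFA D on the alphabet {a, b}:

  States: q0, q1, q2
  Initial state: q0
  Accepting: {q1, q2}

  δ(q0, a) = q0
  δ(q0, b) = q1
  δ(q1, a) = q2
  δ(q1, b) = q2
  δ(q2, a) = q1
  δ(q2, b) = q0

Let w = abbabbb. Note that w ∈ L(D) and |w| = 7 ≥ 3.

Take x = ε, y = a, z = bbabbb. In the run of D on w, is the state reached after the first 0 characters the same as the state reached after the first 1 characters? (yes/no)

State sequence: q0 -a-> q0

After x (step 0): q0. After xy (step 1): q0.
They match, so y = a drives D around a cycle from q0 back to itself; pumping y any number of times keeps D in q0 before reading z, and xyⁱz ∈ L(D) for every i ≥ 0.

yes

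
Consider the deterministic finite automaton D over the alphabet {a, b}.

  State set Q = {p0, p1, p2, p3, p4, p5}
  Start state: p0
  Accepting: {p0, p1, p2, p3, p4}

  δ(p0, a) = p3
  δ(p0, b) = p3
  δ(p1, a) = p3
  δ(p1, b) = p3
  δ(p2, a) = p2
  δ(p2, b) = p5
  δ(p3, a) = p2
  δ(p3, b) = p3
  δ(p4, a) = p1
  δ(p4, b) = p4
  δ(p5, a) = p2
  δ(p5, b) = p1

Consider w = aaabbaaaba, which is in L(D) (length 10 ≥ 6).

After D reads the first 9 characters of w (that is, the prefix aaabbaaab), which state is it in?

Run of D on the first 9 characters of w = a a a b b a a a b:
  step 0: p0  (start)
  step 1: p3  (read a: p0→p3)
  step 2: p2  (read a: p3→p2)
  step 3: p2  (read a: p2→p2)
  step 4: p5  (read b: p2→p5)
  step 5: p1  (read b: p5→p1)
  step 6: p3  (read a: p1→p3)
  step 7: p2  (read a: p3→p2)
  step 8: p2  (read a: p2→p2)
  step 9: p5  (read b: p2→p5)

After reading 9 characters, D is in state p5.
(This kind of state-tracing is the core of the pumping-lemma construction: with 6 states, pigeonhole forces a repeat within the first 6 steps.)

p5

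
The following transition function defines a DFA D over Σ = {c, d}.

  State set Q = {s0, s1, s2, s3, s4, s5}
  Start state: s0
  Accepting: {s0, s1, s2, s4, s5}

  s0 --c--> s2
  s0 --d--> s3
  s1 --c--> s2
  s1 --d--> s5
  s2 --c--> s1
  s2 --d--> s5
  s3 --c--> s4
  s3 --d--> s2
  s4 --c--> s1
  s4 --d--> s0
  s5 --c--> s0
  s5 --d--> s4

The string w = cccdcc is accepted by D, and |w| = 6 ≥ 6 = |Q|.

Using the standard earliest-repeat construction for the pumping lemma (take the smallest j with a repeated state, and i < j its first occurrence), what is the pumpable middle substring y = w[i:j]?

State sequence: s0 -c-> s2 -c-> s1 -c-> s2 -d-> s5 -c-> s0 -c-> s2
First repeat at step 3: s2 was already visited.

So i = 1, j = 3, giving x = w[0:1] = c, y = w[1:3] = cc, z = w[3:6] = dcc.
Check: |xy| = 3 ≤ 6 and |y| = 2 ≥ 1. Reading y takes D from s2 back to s2, so every xyⁱz is accepted.

cc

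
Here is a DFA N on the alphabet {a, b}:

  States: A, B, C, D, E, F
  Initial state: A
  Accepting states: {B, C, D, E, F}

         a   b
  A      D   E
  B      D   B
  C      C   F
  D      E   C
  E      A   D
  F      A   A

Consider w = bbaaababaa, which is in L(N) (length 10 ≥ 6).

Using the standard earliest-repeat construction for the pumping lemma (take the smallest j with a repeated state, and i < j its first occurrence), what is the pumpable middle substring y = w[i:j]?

Run of N on w = b b a a a b a b a a:
  step 0: A  (start)
  step 1: E  (read b: A→E)
  step 2: D  (read b: E→D)
  step 3: E  (read a: D→E)   ← first repeat (E seen earlier)
  step 4: A  (read a: E→A)
  step 5: D  (read a: A→D)
  step 6: C  (read b: D→C)
  step 7: C  (read a: C→C)
  step 8: F  (read b: C→F)
  step 9: A  (read a: F→A)
  step 10: D  (read a: A→D)

So i = 1, j = 3, giving x = w[0:1] = b, y = w[1:3] = ba, z = w[3:10] = aababaa.
Check: |xy| = 3 ≤ 6 and |y| = 2 ≥ 1. Reading y takes N from E back to E, so every xyⁱz is accepted.
The DFA has 6 states, so the proof of the pumping lemma guarantees a repeated state among the first 6+1 visited; the segment between the two visits is the pumpable y.

ba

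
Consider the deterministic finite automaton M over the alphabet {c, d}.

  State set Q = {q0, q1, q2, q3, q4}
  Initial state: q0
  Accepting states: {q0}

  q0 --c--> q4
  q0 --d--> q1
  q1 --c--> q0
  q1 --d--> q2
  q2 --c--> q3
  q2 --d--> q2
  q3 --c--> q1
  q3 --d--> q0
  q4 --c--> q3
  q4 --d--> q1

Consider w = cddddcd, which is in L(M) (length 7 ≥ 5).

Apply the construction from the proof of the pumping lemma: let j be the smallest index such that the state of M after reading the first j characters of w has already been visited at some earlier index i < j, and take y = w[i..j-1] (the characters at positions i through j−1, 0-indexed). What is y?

State sequence: q0 -c-> q4 -d-> q1 -d-> q2 -d-> q2 -d-> q2 -c-> q3 -d-> q0
First repeat at step 4: q2 was already visited.

So i = 3, j = 4, giving x = w[0:3] = cdd, y = w[3:4] = d, z = w[4:7] = dcd.
Check: |xy| = 4 ≤ 5 and |y| = 1 ≥ 1. Reading y takes M from q2 back to q2, so every xyⁱz is accepted.
Pumping length from the standard proof: p = 5 (the number of states). The repeated state found above gives |xy| = j ≤ 5 and |y| = j − i ≥ 1.

d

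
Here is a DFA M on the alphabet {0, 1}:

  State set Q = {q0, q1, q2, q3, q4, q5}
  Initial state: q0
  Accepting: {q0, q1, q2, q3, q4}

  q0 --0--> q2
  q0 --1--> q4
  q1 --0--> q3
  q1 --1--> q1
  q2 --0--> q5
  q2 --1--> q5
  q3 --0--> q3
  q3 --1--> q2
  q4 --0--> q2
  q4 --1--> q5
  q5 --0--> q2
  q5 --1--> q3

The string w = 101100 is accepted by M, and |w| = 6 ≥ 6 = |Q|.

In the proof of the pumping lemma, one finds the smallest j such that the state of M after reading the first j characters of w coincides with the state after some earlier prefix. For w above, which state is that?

q3

Run of M on w = 1 0 1 1 0 0:
  step 0: q0  (start)
  step 1: q4  (read 1: q0→q4)
  step 2: q2  (read 0: q4→q2)
  step 3: q5  (read 1: q2→q5)
  step 4: q3  (read 1: q5→q3)
  step 5: q3  (read 0: q3→q3)   ← first repeat (q3 seen earlier)
  step 6: q3  (read 0: q3→q3)

The earliest repeat is at step j = 5: M is in q3, which it already visited at step i = 4.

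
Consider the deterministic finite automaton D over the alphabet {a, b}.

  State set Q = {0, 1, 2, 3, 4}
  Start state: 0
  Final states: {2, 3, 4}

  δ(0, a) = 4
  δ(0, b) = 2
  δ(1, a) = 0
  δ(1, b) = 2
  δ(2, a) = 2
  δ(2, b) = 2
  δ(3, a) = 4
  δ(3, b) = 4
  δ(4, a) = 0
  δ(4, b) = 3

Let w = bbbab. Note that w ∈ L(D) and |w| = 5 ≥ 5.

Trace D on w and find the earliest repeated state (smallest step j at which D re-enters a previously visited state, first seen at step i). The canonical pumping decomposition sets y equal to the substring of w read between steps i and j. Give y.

b

Run of D on w = b b b a b:
  step 0: 0  (start)
  step 1: 2  (read b: 0→2)
  step 2: 2  (read b: 2→2)   ← first repeat (2 seen earlier)
  step 3: 2  (read b: 2→2)
  step 4: 2  (read a: 2→2)
  step 5: 2  (read b: 2→2)

So i = 1, j = 2, giving x = w[0:1] = b, y = w[1:2] = b, z = w[2:5] = bab.
Check: |xy| = 2 ≤ 5 and |y| = 1 ≥ 1. Reading y takes D from 2 back to 2, so every xyⁱz is accepted.
With |Q| = 5, pigeonhole forces a state repeat no later than step 5; the substring read between the first and second visits to that state can be pumped.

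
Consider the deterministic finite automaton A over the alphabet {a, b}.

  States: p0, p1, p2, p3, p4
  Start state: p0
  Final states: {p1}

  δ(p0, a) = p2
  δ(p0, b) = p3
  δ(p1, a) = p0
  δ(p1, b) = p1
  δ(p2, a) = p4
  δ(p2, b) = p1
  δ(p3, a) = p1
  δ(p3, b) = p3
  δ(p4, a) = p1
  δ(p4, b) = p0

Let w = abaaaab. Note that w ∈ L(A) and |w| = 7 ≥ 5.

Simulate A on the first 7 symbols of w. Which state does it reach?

p1

Run of A on the first 7 characters of w = a b a a a a b:
  step 0: p0  (start)
  step 1: p2  (read a: p0→p2)
  step 2: p1  (read b: p2→p1)
  step 3: p0  (read a: p1→p0)
  step 4: p2  (read a: p0→p2)
  step 5: p4  (read a: p2→p4)
  step 6: p1  (read a: p4→p1)
  step 7: p1  (read b: p1→p1)

After reading 7 characters, A is in state p1.
(This kind of state-tracing is the core of the pumping-lemma construction: with 5 states, pigeonhole forces a repeat within the first 5 steps.)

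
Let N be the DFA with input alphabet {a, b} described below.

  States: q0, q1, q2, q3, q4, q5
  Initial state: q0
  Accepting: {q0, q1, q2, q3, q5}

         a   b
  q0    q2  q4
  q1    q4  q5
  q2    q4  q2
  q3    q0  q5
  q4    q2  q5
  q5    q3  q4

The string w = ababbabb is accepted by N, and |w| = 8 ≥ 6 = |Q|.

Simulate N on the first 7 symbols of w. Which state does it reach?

Run of N on the first 7 characters of w = a b a b b a b:
  step 0: q0  (start)
  step 1: q2  (read a: q0→q2)
  step 2: q2  (read b: q2→q2)
  step 3: q4  (read a: q2→q4)
  step 4: q5  (read b: q4→q5)
  step 5: q4  (read b: q5→q4)
  step 6: q2  (read a: q4→q2)
  step 7: q2  (read b: q2→q2)

After reading 7 characters, N is in state q2.
(This kind of state-tracing is the core of the pumping-lemma construction: with 6 states, pigeonhole forces a repeat within the first 6 steps.)

q2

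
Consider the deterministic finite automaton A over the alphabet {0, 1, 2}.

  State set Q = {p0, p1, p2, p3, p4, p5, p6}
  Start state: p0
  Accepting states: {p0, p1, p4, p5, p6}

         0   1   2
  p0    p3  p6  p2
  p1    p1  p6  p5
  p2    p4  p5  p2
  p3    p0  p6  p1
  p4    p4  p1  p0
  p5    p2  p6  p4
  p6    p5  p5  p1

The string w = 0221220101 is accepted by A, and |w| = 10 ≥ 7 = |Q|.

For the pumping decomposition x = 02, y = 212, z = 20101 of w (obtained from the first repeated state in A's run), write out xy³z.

xy^3z = 02·212·212·212·20101 = 0221221221220101.
Reading y = 212 takes A from p1 back to p1, so after x·y·y·y the machine is still in p1, and z then leads to the accepting state p5. Hence 0221221221220101 ∈ L(A).

0221221221220101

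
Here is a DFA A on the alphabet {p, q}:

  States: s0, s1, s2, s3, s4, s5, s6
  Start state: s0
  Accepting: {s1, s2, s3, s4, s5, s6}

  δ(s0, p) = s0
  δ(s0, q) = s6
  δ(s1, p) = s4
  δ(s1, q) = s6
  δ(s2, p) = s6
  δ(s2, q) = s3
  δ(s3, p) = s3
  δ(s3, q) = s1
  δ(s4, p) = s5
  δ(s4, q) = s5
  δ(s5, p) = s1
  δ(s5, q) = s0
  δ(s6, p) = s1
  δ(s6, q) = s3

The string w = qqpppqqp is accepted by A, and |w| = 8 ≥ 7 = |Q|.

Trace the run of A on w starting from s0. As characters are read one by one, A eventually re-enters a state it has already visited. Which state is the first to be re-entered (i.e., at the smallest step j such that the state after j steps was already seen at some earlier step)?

s3

State sequence: s0 -q-> s6 -q-> s3 -p-> s3 -p-> s3 -p-> s3 -q-> s1 -q-> s6 -p-> s1
First repeat at step 3: s3 was already visited.

The earliest repeat is at step j = 3: A is in s3, which it already visited at step i = 2.
With |Q| = 7, pigeonhole forces a state repeat no later than step 7; the substring read between the first and second visits to that state can be pumped.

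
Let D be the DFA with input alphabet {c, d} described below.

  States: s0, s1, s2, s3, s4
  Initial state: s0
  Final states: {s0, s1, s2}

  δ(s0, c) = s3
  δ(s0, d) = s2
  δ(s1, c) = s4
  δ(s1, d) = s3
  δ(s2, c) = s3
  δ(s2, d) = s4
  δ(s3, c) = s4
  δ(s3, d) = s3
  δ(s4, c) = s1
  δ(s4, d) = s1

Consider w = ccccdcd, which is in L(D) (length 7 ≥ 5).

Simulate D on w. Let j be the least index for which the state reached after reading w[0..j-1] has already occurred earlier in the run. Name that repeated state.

s4

State sequence: s0 -c-> s3 -c-> s4 -c-> s1 -c-> s4 -d-> s1 -c-> s4 -d-> s1
First repeat at step 4: s4 was already visited.

The earliest repeat is at step j = 4: D is in s4, which it already visited at step i = 2.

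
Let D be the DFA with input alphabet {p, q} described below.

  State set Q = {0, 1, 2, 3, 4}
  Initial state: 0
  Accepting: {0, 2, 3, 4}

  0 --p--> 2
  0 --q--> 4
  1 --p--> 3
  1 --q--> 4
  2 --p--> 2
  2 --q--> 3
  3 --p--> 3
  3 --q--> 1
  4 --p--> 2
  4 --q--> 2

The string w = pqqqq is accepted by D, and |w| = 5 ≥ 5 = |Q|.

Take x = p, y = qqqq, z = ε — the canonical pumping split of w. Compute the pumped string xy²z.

xy^2z = p·qqqq·qqqq·ε = pqqqqqqqq.
Reading y = qqqq takes D from 2 back to 2, so after x·y·y the machine is still in 2, and z then leads to the accepting state 2. Hence pqqqqqqqq ∈ L(D).

pqqqqqqqq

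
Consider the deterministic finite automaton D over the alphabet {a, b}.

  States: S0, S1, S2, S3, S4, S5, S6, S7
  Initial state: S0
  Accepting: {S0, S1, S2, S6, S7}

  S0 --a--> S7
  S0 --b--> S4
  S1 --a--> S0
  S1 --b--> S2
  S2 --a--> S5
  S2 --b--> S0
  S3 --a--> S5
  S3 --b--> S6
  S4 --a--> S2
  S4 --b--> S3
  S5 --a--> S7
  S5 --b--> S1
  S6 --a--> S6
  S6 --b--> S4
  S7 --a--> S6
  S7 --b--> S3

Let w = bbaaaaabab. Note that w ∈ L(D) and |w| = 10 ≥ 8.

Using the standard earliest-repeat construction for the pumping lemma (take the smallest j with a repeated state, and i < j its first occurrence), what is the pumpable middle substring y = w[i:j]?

State sequence: S0 -b-> S4 -b-> S3 -a-> S5 -a-> S7 -a-> S6 -a-> S6 -a-> S6 -b-> S4 -a-> S2 -b-> S0
First repeat at step 6: S6 was already visited.

So i = 5, j = 6, giving x = w[0:5] = bbaaa, y = w[5:6] = a, z = w[6:10] = abab.
Check: |xy| = 6 ≤ 8 and |y| = 1 ≥ 1. Reading y takes D from S6 back to S6, so every xyⁱz is accepted.
With |Q| = 8, pigeonhole forces a state repeat no later than step 8; the substring read between the first and second visits to that state can be pumped.

a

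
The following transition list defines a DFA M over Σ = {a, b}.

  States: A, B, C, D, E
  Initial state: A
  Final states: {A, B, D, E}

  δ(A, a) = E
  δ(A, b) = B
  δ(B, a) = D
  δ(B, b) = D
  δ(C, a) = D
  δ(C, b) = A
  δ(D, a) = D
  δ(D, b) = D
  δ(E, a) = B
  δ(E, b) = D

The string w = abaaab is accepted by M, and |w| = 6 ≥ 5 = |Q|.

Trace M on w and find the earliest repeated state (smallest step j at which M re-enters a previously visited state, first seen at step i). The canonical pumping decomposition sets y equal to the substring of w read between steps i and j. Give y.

a

Run of M on w = a b a a a b:
  step 0: A  (start)
  step 1: E  (read a: A→E)
  step 2: D  (read b: E→D)
  step 3: D  (read a: D→D)   ← first repeat (D seen earlier)
  step 4: D  (read a: D→D)
  step 5: D  (read a: D→D)
  step 6: D  (read b: D→D)

So i = 2, j = 3, giving x = w[0:2] = ab, y = w[2:3] = a, z = w[3:6] = aab.
Check: |xy| = 3 ≤ 5 and |y| = 1 ≥ 1. Reading y takes M from D back to D, so every xyⁱz is accepted.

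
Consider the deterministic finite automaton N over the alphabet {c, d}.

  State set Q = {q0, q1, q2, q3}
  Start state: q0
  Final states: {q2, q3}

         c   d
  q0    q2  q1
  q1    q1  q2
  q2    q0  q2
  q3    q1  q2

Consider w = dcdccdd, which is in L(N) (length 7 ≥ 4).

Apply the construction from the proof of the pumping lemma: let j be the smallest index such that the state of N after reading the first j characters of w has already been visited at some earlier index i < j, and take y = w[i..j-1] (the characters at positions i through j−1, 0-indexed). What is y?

c

State sequence: q0 -d-> q1 -c-> q1 -d-> q2 -c-> q0 -c-> q2 -d-> q2 -d-> q2
First repeat at step 2: q1 was already visited.

So i = 1, j = 2, giving x = w[0:1] = d, y = w[1:2] = c, z = w[2:7] = dccdd.
Check: |xy| = 2 ≤ 4 and |y| = 1 ≥ 1. Reading y takes N from q1 back to q1, so every xyⁱz is accepted.
Since N has 4 states, any run of length ≥ 4 visits 4+1 states, so by pigeonhole some state repeats within the first 4 steps — that repeat gives the pumpable loop.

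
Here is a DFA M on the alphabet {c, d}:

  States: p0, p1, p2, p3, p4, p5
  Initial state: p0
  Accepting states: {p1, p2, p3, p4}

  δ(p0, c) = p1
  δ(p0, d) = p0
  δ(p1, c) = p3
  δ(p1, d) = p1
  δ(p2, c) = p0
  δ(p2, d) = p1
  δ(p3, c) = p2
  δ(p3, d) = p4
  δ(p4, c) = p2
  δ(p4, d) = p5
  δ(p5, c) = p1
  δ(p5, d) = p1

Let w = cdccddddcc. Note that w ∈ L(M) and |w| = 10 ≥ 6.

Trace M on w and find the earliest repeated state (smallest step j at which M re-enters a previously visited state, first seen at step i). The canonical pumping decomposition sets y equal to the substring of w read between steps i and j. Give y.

Run of M on w = c d c c d d d d c c:
  step 0: p0  (start)
  step 1: p1  (read c: p0→p1)
  step 2: p1  (read d: p1→p1)   ← first repeat (p1 seen earlier)
  step 3: p3  (read c: p1→p3)
  step 4: p2  (read c: p3→p2)
  step 5: p1  (read d: p2→p1)
  step 6: p1  (read d: p1→p1)
  step 7: p1  (read d: p1→p1)
  step 8: p1  (read d: p1→p1)
  step 9: p3  (read c: p1→p3)
  step 10: p2  (read c: p3→p2)

So i = 1, j = 2, giving x = w[0:1] = c, y = w[1:2] = d, z = w[2:10] = ccddddcc.
Check: |xy| = 2 ≤ 6 and |y| = 1 ≥ 1. Reading y takes M from p1 back to p1, so every xyⁱz is accepted.
The DFA has 6 states, so the proof of the pumping lemma guarantees a repeated state among the first 6+1 visited; the segment between the two visits is the pumpable y.

d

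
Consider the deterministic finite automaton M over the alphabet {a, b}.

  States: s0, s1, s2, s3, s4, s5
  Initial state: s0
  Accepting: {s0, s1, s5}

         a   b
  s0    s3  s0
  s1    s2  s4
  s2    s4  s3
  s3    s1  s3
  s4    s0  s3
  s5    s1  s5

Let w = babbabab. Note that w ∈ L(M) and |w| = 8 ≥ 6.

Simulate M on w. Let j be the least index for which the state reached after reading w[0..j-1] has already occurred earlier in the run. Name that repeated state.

State sequence: s0 -b-> s0 -a-> s3 -b-> s3 -b-> s3 -a-> s1 -b-> s4 -a-> s0 -b-> s0
First repeat at step 1: s0 was already visited.

The earliest repeat is at step j = 1: M is in s0, which it already visited at step i = 0.
With |Q| = 6, pigeonhole forces a state repeat no later than step 6; the substring read between the first and second visits to that state can be pumped.

s0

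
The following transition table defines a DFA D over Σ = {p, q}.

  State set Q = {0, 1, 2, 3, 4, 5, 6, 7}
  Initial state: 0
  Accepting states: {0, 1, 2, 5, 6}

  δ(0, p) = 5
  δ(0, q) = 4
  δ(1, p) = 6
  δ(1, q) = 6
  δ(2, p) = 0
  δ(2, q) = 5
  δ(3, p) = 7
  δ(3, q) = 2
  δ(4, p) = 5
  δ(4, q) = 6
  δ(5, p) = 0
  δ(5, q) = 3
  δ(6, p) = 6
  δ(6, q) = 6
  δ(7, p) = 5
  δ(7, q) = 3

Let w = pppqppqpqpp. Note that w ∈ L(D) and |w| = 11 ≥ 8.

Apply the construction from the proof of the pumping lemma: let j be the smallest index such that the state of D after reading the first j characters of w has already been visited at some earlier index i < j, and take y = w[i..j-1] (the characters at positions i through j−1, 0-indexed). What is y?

pp

Run of D on w = p p p q p p q p q p p:
  step 0: 0  (start)
  step 1: 5  (read p: 0→5)
  step 2: 0  (read p: 5→0)   ← first repeat (0 seen earlier)
  step 3: 5  (read p: 0→5)
  step 4: 3  (read q: 5→3)
  step 5: 7  (read p: 3→7)
  step 6: 5  (read p: 7→5)
  step 7: 3  (read q: 5→3)
  step 8: 7  (read p: 3→7)
  step 9: 3  (read q: 7→3)
  step 10: 7  (read p: 3→7)
  step 11: 5  (read p: 7→5)

So i = 0, j = 2, giving x = w[0:0] = ε, y = w[0:2] = pp, z = w[2:11] = pqppqpqpp.
Check: |xy| = 2 ≤ 8 and |y| = 2 ≥ 1. Reading y takes D from 0 back to 0, so every xyⁱz is accepted.
With |Q| = 8, pigeonhole forces a state repeat no later than step 8; the substring read between the first and second visits to that state can be pumped.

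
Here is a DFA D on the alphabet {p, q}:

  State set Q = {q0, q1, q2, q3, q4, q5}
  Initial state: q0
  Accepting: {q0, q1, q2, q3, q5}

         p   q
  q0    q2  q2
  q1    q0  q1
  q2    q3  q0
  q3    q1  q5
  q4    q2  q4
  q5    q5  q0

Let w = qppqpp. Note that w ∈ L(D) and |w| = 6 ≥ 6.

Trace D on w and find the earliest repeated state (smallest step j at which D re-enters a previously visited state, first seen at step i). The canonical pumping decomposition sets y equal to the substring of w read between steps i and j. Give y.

State sequence: q0 -q-> q2 -p-> q3 -p-> q1 -q-> q1 -p-> q0 -p-> q2
First repeat at step 4: q1 was already visited.

So i = 3, j = 4, giving x = w[0:3] = qpp, y = w[3:4] = q, z = w[4:6] = pp.
Check: |xy| = 4 ≤ 6 and |y| = 1 ≥ 1. Reading y takes D from q1 back to q1, so every xyⁱz is accepted.

q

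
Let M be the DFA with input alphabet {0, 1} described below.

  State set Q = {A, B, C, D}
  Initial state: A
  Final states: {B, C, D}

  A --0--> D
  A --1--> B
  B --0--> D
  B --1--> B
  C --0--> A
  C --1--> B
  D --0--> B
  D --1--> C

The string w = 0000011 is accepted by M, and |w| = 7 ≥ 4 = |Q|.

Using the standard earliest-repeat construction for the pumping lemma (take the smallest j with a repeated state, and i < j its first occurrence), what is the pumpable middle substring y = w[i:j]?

State sequence: A -0-> D -0-> B -0-> D -0-> B -0-> D -1-> C -1-> B
First repeat at step 3: D was already visited.

So i = 1, j = 3, giving x = w[0:1] = 0, y = w[1:3] = 00, z = w[3:7] = 0011.
Check: |xy| = 3 ≤ 4 and |y| = 2 ≥ 1. Reading y takes M from D back to D, so every xyⁱz is accepted.

00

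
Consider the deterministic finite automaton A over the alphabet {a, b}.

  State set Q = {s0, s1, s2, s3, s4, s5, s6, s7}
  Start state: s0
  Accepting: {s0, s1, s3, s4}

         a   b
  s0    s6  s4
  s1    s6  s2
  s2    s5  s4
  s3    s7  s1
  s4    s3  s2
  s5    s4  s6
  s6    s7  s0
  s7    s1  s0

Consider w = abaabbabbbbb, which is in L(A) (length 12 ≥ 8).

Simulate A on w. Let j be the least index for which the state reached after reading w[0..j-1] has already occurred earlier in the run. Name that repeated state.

State sequence: s0 -a-> s6 -b-> s0 -a-> s6 -a-> s7 -b-> s0 -b-> s4 -a-> s3 -b-> s1 -b-> s2 -b-> s4 -b-> s2 -b-> s4
First repeat at step 2: s0 was already visited.

The earliest repeat is at step j = 2: A is in s0, which it already visited at step i = 0.
Pumping length from the standard proof: p = 8 (the number of states). The repeated state found above gives |xy| = j ≤ 8 and |y| = j − i ≥ 1.

s0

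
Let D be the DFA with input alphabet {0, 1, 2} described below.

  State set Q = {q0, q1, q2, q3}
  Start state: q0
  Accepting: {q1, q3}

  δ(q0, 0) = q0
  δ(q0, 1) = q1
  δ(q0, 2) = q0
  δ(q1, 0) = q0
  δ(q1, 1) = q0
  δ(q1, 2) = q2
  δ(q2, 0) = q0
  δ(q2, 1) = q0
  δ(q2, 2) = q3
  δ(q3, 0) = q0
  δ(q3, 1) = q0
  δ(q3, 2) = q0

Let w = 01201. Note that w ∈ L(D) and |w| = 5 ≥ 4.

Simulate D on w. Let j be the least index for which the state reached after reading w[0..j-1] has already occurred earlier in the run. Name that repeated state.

Run of D on w = 0 1 2 0 1:
  step 0: q0  (start)
  step 1: q0  (read 0: q0→q0)   ← first repeat (q0 seen earlier)
  step 2: q1  (read 1: q0→q1)
  step 3: q2  (read 2: q1→q2)
  step 4: q0  (read 0: q2→q0)
  step 5: q1  (read 1: q0→q1)

The earliest repeat is at step j = 1: D is in q0, which it already visited at step i = 0.

q0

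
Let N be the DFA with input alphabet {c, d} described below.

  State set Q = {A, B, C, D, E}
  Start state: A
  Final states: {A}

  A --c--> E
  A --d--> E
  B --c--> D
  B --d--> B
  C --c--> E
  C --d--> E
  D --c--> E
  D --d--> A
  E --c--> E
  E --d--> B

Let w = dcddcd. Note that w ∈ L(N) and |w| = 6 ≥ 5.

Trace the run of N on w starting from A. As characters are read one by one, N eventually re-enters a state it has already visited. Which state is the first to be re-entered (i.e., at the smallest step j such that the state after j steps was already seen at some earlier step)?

E

State sequence: A -d-> E -c-> E -d-> B -d-> B -c-> D -d-> A
First repeat at step 2: E was already visited.

The earliest repeat is at step j = 2: N is in E, which it already visited at step i = 1.
With |Q| = 5, pigeonhole forces a state repeat no later than step 5; the substring read between the first and second visits to that state can be pumped.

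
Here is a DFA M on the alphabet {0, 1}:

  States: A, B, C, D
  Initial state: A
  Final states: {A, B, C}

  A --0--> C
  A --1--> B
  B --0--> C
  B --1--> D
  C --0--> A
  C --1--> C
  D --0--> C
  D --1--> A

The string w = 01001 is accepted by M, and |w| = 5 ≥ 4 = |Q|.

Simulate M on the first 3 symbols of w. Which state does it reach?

Run of M on the first 3 characters of w = 0 1 0:
  step 0: A  (start)
  step 1: C  (read 0: A→C)
  step 2: C  (read 1: C→C)
  step 3: A  (read 0: C→A)

After reading 3 characters, M is in state A.
(This kind of state-tracing is the core of the pumping-lemma construction: with 4 states, pigeonhole forces a repeat within the first 4 steps.)

A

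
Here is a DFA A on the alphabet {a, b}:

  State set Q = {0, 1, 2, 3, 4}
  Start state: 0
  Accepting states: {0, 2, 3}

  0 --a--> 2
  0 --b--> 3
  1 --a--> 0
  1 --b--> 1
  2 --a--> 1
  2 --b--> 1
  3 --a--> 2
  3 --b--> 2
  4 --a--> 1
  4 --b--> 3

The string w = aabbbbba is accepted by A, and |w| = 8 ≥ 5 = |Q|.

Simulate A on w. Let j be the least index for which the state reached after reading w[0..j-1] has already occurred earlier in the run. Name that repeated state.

1

State sequence: 0 -a-> 2 -a-> 1 -b-> 1 -b-> 1 -b-> 1 -b-> 1 -b-> 1 -a-> 0
First repeat at step 3: 1 was already visited.

The earliest repeat is at step j = 3: A is in 1, which it already visited at step i = 2.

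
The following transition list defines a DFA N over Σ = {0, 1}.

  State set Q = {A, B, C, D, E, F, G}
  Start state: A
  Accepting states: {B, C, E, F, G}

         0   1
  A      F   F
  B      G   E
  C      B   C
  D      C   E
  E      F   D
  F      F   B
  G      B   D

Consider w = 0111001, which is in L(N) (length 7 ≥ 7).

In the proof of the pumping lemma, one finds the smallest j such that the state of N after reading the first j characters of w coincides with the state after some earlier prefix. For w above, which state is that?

B

State sequence: A -0-> F -1-> B -1-> E -1-> D -0-> C -0-> B -1-> E
First repeat at step 6: B was already visited.

The earliest repeat is at step j = 6: N is in B, which it already visited at step i = 2.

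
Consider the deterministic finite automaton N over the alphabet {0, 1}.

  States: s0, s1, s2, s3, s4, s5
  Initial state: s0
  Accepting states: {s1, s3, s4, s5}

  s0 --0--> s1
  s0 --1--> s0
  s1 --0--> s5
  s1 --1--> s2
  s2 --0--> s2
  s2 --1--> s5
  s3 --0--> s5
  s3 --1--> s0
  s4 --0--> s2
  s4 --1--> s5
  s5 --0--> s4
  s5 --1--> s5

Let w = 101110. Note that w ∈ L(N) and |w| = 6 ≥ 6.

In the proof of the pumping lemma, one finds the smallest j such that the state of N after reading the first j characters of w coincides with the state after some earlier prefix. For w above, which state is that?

s0

State sequence: s0 -1-> s0 -0-> s1 -1-> s2 -1-> s5 -1-> s5 -0-> s4
First repeat at step 1: s0 was already visited.

The earliest repeat is at step j = 1: N is in s0, which it already visited at step i = 0.
Pumping length from the standard proof: p = 6 (the number of states). The repeated state found above gives |xy| = j ≤ 6 and |y| = j − i ≥ 1.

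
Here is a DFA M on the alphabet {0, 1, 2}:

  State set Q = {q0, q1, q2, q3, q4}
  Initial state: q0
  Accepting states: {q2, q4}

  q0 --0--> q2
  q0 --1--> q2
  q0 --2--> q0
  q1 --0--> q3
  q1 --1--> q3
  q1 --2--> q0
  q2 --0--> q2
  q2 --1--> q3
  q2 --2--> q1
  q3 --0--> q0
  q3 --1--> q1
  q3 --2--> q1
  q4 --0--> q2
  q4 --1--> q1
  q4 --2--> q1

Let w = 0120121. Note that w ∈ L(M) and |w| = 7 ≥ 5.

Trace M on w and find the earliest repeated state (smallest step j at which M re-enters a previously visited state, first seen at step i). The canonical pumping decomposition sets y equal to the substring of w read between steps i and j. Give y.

State sequence: q0 -0-> q2 -1-> q3 -2-> q1 -0-> q3 -1-> q1 -2-> q0 -1-> q2
First repeat at step 4: q3 was already visited.

So i = 2, j = 4, giving x = w[0:2] = 01, y = w[2:4] = 20, z = w[4:7] = 121.
Check: |xy| = 4 ≤ 5 and |y| = 2 ≥ 1. Reading y takes M from q3 back to q3, so every xyⁱz is accepted.
With |Q| = 5, pigeonhole forces a state repeat no later than step 5; the substring read between the first and second visits to that state can be pumped.

20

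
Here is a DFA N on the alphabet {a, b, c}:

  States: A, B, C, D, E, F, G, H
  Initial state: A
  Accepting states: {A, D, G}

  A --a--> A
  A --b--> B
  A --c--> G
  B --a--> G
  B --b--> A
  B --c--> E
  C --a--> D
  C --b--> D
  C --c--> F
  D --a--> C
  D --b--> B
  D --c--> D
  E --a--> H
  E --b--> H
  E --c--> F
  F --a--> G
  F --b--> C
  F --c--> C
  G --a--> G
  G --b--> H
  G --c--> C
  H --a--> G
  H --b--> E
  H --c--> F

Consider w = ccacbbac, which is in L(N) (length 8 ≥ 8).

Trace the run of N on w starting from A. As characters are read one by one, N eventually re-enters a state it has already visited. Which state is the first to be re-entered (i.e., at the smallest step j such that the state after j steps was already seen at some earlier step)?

State sequence: A -c-> G -c-> C -a-> D -c-> D -b-> B -b-> A -a-> A -c-> G
First repeat at step 4: D was already visited.

The earliest repeat is at step j = 4: N is in D, which it already visited at step i = 3.
With |Q| = 8, pigeonhole forces a state repeat no later than step 8; the substring read between the first and second visits to that state can be pumped.

D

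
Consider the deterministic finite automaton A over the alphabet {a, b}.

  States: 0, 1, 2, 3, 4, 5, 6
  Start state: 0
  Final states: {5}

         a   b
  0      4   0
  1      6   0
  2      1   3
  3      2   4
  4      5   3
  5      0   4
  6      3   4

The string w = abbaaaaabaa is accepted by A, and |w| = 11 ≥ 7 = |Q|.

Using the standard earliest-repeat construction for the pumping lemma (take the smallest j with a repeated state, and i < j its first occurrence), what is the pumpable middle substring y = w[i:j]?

bb

State sequence: 0 -a-> 4 -b-> 3 -b-> 4 -a-> 5 -a-> 0 -a-> 4 -a-> 5 -a-> 0 -b-> 0 -a-> 4 -a-> 5
First repeat at step 3: 4 was already visited.

So i = 1, j = 3, giving x = w[0:1] = a, y = w[1:3] = bb, z = w[3:11] = aaaaabaa.
Check: |xy| = 3 ≤ 7 and |y| = 2 ≥ 1. Reading y takes A from 4 back to 4, so every xyⁱz is accepted.
The DFA has 7 states, so the proof of the pumping lemma guarantees a repeated state among the first 7+1 visited; the segment between the two visits is the pumpable y.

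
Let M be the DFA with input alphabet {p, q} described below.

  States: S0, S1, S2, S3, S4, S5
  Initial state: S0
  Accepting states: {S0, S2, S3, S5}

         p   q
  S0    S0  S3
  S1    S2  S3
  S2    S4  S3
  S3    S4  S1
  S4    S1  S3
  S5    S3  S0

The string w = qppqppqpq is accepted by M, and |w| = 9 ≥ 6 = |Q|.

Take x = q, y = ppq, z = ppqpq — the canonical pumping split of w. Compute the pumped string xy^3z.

xy^3z = q·ppq·ppq·ppq·ppqpq = qppqppqppqppqpq.
Reading y = ppq takes M from S3 back to S3, so after x·y·y·y the machine is still in S3, and z then leads to the accepting state S3. Hence qppqppqppqppqpq ∈ L(M).

qppqppqppqppqpq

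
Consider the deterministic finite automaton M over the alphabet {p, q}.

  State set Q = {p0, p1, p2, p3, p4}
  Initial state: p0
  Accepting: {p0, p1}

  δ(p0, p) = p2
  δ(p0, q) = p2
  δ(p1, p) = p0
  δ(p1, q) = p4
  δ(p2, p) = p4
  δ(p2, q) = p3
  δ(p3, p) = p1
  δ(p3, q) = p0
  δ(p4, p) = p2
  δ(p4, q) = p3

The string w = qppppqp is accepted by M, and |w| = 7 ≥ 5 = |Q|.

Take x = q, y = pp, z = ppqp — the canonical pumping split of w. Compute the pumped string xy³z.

qppppppppqp

xy^3z = q·pp·pp·pp·ppqp = qppppppppqp.
Reading y = pp takes M from p2 back to p2, so after x·y·y·y the machine is still in p2, and z then leads to the accepting state p1. Hence qppppppppqp ∈ L(M).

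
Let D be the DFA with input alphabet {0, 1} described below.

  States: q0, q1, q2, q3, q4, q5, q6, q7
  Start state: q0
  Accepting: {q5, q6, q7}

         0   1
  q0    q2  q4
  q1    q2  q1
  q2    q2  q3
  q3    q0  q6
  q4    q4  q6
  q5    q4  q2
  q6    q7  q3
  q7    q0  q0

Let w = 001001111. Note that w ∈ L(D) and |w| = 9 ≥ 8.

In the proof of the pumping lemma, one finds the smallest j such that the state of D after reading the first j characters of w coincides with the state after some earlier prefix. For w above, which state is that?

Run of D on w = 0 0 1 0 0 1 1 1 1:
  step 0: q0  (start)
  step 1: q2  (read 0: q0→q2)
  step 2: q2  (read 0: q2→q2)   ← first repeat (q2 seen earlier)
  step 3: q3  (read 1: q2→q3)
  step 4: q0  (read 0: q3→q0)
  step 5: q2  (read 0: q0→q2)
  step 6: q3  (read 1: q2→q3)
  step 7: q6  (read 1: q3→q6)
  step 8: q3  (read 1: q6→q3)
  step 9: q6  (read 1: q3→q6)

The earliest repeat is at step j = 2: D is in q2, which it already visited at step i = 1.

q2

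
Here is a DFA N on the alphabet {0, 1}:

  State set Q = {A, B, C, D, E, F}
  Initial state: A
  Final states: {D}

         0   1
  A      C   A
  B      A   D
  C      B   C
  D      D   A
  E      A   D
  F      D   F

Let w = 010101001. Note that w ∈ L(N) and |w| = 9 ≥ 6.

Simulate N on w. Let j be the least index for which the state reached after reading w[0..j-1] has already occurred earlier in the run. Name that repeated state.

State sequence: A -0-> C -1-> C -0-> B -1-> D -0-> D -1-> A -0-> C -0-> B -1-> D
First repeat at step 2: C was already visited.

The earliest repeat is at step j = 2: N is in C, which it already visited at step i = 1.

C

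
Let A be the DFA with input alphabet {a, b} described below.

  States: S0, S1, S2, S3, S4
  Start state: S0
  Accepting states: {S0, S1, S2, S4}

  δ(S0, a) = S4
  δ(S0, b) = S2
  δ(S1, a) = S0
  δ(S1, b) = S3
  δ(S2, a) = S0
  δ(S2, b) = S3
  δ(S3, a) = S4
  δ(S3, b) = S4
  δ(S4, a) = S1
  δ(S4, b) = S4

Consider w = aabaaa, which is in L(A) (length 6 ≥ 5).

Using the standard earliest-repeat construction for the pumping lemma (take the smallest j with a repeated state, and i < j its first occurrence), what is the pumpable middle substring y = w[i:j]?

State sequence: S0 -a-> S4 -a-> S1 -b-> S3 -a-> S4 -a-> S1 -a-> S0
First repeat at step 4: S4 was already visited.

So i = 1, j = 4, giving x = w[0:1] = a, y = w[1:4] = aba, z = w[4:6] = aa.
Check: |xy| = 4 ≤ 5 and |y| = 3 ≥ 1. Reading y takes A from S4 back to S4, so every xyⁱz is accepted.

aba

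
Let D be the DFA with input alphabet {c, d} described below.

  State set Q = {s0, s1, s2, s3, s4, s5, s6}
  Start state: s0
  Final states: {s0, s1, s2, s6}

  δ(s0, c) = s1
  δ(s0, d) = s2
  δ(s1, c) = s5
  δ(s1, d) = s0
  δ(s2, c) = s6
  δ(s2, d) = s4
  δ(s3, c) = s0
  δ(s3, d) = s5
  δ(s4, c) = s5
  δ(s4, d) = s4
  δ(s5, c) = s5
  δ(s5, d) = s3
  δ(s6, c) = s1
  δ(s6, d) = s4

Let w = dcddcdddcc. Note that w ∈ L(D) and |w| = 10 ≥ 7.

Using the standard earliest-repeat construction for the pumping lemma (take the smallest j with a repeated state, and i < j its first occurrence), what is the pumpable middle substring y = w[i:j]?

Run of D on w = d c d d c d d d c c:
  step 0: s0  (start)
  step 1: s2  (read d: s0→s2)
  step 2: s6  (read c: s2→s6)
  step 3: s4  (read d: s6→s4)
  step 4: s4  (read d: s4→s4)   ← first repeat (s4 seen earlier)
  step 5: s5  (read c: s4→s5)
  step 6: s3  (read d: s5→s3)
  step 7: s5  (read d: s3→s5)
  step 8: s3  (read d: s5→s3)
  step 9: s0  (read c: s3→s0)
  step 10: s1  (read c: s0→s1)

So i = 3, j = 4, giving x = w[0:3] = dcd, y = w[3:4] = d, z = w[4:10] = cdddcc.
Check: |xy| = 4 ≤ 7 and |y| = 1 ≥ 1. Reading y takes D from s4 back to s4, so every xyⁱz is accepted.
Pumping length from the standard proof: p = 7 (the number of states). The repeated state found above gives |xy| = j ≤ 7 and |y| = j − i ≥ 1.

d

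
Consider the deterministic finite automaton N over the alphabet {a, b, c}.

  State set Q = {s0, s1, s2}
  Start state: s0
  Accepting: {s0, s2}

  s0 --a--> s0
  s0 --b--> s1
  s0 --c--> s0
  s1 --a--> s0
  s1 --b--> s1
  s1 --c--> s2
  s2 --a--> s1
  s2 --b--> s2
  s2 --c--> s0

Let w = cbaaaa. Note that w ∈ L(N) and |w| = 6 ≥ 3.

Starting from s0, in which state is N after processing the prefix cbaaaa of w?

s0

Run of N on the first 6 characters of w = c b a a a a:
  step 0: s0  (start)
  step 1: s0  (read c: s0→s0)
  step 2: s1  (read b: s0→s1)
  step 3: s0  (read a: s1→s0)
  step 4: s0  (read a: s0→s0)
  step 5: s0  (read a: s0→s0)
  step 6: s0  (read a: s0→s0)

After reading 6 characters, N is in state s0.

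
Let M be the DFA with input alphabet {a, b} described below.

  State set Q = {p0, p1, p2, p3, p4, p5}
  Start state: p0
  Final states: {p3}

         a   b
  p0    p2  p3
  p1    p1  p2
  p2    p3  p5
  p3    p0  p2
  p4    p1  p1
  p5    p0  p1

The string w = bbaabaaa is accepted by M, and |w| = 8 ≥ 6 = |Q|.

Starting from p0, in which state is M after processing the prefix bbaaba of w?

p0

State sequence: p0 -b-> p3 -b-> p2 -a-> p3 -a-> p0 -b-> p3 -a-> p0

After reading 6 characters, M is in state p0.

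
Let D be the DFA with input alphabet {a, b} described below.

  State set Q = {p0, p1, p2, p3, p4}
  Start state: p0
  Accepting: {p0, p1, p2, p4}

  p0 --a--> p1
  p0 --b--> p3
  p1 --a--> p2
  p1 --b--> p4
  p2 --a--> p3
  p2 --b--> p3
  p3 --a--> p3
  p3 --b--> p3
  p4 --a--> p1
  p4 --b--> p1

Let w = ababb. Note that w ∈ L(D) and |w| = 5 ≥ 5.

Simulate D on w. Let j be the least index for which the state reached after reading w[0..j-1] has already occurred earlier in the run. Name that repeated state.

State sequence: p0 -a-> p1 -b-> p4 -a-> p1 -b-> p4 -b-> p1
First repeat at step 3: p1 was already visited.

The earliest repeat is at step j = 3: D is in p1, which it already visited at step i = 1.
Since D has 5 states, any run of length ≥ 5 visits 5+1 states, so by pigeonhole some state repeats within the first 5 steps — that repeat gives the pumpable loop.

p1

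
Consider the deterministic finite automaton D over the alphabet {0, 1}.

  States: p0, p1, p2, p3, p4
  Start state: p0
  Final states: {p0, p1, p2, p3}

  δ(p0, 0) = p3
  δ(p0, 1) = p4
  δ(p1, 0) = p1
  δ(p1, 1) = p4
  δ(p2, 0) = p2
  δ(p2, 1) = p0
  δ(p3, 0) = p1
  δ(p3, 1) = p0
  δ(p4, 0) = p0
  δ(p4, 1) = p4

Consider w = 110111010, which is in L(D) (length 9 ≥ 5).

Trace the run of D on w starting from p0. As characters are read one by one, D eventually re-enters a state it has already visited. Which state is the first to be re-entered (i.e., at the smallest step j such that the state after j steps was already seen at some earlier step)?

p4

Run of D on w = 1 1 0 1 1 1 0 1 0:
  step 0: p0  (start)
  step 1: p4  (read 1: p0→p4)
  step 2: p4  (read 1: p4→p4)   ← first repeat (p4 seen earlier)
  step 3: p0  (read 0: p4→p0)
  step 4: p4  (read 1: p0→p4)
  step 5: p4  (read 1: p4→p4)
  step 6: p4  (read 1: p4→p4)
  step 7: p0  (read 0: p4→p0)
  step 8: p4  (read 1: p0→p4)
  step 9: p0  (read 0: p4→p0)

The earliest repeat is at step j = 2: D is in p4, which it already visited at step i = 1.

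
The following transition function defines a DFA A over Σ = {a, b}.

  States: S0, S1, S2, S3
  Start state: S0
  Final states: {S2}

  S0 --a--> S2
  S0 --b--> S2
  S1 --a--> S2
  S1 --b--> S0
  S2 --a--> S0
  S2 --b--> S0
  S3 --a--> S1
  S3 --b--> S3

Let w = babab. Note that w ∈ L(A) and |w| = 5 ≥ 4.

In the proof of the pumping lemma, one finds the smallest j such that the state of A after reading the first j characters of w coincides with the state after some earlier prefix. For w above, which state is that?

S0

Run of A on w = b a b a b:
  step 0: S0  (start)
  step 1: S2  (read b: S0→S2)
  step 2: S0  (read a: S2→S0)   ← first repeat (S0 seen earlier)
  step 3: S2  (read b: S0→S2)
  step 4: S0  (read a: S2→S0)
  step 5: S2  (read b: S0→S2)

The earliest repeat is at step j = 2: A is in S0, which it already visited at step i = 0.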